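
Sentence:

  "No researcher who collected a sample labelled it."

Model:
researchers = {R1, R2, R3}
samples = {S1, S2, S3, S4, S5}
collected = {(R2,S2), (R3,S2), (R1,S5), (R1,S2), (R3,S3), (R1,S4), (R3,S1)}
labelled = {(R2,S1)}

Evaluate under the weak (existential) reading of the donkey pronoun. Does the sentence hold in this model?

"it" takes "a sample" as antecedent — a donkey pronoun bound across the clause boundary.
Truth condition: for no (r,s) with collected(r,s) does labelled(r,s) hold.
Restrictor pairs — does the scope hold? (R1,S2):fails  (R1,S4):fails  (R1,S5):fails  (R2,S2):fails  (R3,S1):fails  (R3,S2):fails  (R3,S3):fails
Scope holds for no restrictor pair, so the sentence is true.

True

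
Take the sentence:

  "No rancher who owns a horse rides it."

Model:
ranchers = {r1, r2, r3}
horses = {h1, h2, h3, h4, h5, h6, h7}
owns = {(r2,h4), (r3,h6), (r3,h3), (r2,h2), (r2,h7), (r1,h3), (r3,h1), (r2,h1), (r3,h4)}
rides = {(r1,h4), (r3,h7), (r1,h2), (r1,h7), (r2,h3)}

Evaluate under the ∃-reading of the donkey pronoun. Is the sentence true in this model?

True

"it" takes "a horse" as antecedent — a donkey pronoun bound across the clause boundary.
Truth condition: for no (r,h) with owns(r,h) does rides(r,h) hold.
Restrictor pairs — does the scope hold? (r1,h3):fails  (r2,h1):fails  (r2,h2):fails  (r2,h4):fails  (r2,h7):fails  (r3,h1):fails  (r3,h3):fails  (r3,h4):fails  (r3,h6):fails
Scope holds for no restrictor pair, so the sentence is true.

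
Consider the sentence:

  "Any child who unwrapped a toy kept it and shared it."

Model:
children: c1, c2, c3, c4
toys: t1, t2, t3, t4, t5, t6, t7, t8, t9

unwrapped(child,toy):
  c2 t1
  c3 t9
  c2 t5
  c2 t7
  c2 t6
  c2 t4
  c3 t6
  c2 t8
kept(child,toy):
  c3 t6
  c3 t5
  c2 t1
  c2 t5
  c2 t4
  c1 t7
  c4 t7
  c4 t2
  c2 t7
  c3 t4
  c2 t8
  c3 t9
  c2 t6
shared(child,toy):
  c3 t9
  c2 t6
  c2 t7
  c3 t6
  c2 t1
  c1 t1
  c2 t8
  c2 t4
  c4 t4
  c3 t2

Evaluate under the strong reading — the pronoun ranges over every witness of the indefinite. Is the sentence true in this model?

False

"it" takes "a toy" as antecedent — a donkey pronoun bound across the clause boundary.
Strong reading: for every (c,t) with unwrapped(c,t), kept(c,t) ∧ shared(c,t).
Restrictor pairs: (c2,t1) ✓  (c2,t4) ✓  (c2,t5) ✗  (c2,t6) ✓  (c2,t7) ✓  (c2,t8) ✓  (c3,t6) ✓  (c3,t9) ✓
Counterexample: (c2,t5) is in unwrapped but fails the scope.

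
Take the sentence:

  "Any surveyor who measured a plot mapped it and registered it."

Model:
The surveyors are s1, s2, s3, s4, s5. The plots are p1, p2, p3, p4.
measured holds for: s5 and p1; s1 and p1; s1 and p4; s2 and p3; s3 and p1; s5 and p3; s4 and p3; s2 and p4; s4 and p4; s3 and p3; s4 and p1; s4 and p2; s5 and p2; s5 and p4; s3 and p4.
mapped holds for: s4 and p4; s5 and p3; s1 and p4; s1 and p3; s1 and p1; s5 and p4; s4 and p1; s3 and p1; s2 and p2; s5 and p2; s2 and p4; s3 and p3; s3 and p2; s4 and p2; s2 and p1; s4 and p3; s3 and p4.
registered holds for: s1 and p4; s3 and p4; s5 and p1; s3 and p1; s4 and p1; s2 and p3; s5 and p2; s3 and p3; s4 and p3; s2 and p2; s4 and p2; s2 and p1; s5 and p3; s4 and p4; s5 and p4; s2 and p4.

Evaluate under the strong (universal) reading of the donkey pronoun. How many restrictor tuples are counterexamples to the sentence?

3

"it" takes "a plot" as antecedent — a donkey pronoun bound across the clause boundary.
Strong reading: for every (s,p) with measured(s,p), mapped(s,p) ∧ registered(s,p).
Restrictor pairs: (s1,p1) ✗  (s1,p4) ✓  (s2,p3) ✗  (s2,p4) ✓  (s3,p1) ✓  (s3,p3) ✓  (s3,p4) ✓  (s4,p1) ✓  (s4,p2) ✓  (s4,p3) ✓  (s4,p4) ✓  (s5,p1) ✗  (s5,p2) ✓  (s5,p3) ✓  (s5,p4) ✓
Counterexamples (restrictor pairs failing the scope): 3.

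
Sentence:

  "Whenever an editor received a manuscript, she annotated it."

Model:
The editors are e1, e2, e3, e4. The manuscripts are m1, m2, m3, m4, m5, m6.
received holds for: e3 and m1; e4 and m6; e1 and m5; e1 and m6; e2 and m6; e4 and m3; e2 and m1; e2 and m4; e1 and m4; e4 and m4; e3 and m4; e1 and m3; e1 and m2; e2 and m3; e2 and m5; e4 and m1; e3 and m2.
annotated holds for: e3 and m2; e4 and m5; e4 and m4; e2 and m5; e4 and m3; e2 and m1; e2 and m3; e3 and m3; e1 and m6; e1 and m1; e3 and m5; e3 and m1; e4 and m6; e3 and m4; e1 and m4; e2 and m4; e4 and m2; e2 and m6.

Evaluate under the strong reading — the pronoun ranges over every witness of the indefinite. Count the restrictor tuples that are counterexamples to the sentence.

4

"it" takes "a manuscript" as antecedent — a donkey pronoun bound across the clause boundary.
Strong reading: for every (e,m) with received(e,m), annotated(e,m).
Restrictor pairs: (e1,m2) ✗  (e1,m3) ✗  (e1,m4) ✓  (e1,m5) ✗  (e1,m6) ✓  (e2,m1) ✓  (e2,m3) ✓  (e2,m4) ✓  (e2,m5) ✓  (e2,m6) ✓  (e3,m1) ✓  (e3,m2) ✓  (e3,m4) ✓  (e4,m1) ✗  (e4,m3) ✓  (e4,m4) ✓  (e4,m6) ✓
Counterexamples (restrictor pairs failing the scope): 4.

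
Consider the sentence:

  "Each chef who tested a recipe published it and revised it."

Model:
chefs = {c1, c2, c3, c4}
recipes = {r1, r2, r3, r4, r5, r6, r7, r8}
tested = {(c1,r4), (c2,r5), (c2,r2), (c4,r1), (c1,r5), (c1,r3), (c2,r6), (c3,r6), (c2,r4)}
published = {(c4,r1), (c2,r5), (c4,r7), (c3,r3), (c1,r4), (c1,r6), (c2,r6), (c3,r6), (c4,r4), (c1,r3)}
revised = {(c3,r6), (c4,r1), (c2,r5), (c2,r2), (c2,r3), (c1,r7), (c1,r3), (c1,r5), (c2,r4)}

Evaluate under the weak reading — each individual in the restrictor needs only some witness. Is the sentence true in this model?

"it" takes "a recipe" as antecedent — a donkey pronoun bound across the clause boundary.
Weak reading: every chef c with some tested-recipe has at least one tested-recipe r such that published(c,r) ∧ revised(c,r).
Per chef: c1:✓  c2:✓  c3:✓  c4:✓
Every chef in the restrictor has a witness.

True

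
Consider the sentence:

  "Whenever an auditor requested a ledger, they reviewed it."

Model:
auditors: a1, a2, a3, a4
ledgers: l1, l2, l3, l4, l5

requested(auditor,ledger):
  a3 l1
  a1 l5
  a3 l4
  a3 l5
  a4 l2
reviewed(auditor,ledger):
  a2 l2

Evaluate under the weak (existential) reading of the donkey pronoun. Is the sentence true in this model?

"it" takes "a ledger" as antecedent — a donkey pronoun bound across the clause boundary.
Weak reading: every auditor a with some requested-ledger has at least one requested-ledger l such that reviewed(a,l).
Per auditor: a1:✗  a3:✗  a4:✗
a1 has no witness among its requested-ledgers.

False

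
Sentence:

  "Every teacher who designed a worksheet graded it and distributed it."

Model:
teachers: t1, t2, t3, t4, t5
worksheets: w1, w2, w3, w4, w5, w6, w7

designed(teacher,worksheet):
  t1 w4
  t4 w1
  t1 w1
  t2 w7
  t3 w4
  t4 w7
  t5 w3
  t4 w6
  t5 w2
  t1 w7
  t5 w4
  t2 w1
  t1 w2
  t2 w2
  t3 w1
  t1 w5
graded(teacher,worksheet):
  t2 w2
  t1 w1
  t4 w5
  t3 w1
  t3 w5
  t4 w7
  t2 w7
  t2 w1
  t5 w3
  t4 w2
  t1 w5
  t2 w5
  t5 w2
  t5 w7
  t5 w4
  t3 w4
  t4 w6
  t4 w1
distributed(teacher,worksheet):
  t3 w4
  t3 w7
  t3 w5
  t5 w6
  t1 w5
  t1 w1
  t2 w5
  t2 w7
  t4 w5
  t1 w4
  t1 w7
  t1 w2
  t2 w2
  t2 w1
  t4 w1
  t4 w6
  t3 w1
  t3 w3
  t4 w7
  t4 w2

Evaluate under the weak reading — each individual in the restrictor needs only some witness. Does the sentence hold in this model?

False

"it" takes "a worksheet" as antecedent — a donkey pronoun bound across the clause boundary.
Weak reading: every teacher t with some designed-worksheet has at least one designed-worksheet w such that graded(t,w) ∧ distributed(t,w).
Per teacher: t1:✓  t2:✓  t3:✓  t4:✓  t5:✗
t5 has no witness among its designed-worksheets.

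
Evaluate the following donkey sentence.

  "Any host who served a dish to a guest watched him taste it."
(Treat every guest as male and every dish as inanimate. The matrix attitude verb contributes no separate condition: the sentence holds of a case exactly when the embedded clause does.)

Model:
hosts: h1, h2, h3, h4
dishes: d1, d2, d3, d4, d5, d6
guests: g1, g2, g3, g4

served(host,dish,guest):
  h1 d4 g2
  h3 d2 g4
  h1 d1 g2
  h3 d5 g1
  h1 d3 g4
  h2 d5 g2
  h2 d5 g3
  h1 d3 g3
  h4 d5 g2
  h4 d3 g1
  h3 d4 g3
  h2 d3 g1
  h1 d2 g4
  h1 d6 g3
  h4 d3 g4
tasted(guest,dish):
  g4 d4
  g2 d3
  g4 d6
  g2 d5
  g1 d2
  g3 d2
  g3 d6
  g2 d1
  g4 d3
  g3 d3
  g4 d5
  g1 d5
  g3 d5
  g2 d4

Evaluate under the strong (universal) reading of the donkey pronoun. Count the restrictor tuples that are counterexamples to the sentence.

5

"him" takes "a guest" as antecedent and "it" takes "a dish"; both are donkey pronouns co-varying with the restrictor.
Strong reading: for every (h,d,g) with served(h,d,g), tasted(g,d).
Restrictor triples: (h1,d1,g2)→tasted(g2,d1) ✓  (h1,d2,g4)→tasted(g4,d2) ✗  (h1,d3,g3)→tasted(g3,d3) ✓  (h1,d3,g4)→tasted(g4,d3) ✓  (h1,d4,g2)→tasted(g2,d4) ✓  (h1,d6,g3)→tasted(g3,d6) ✓  (h2,d3,g1)→tasted(g1,d3) ✗  (h2,d5,g2)→tasted(g2,d5) ✓  (h2,d5,g3)→tasted(g3,d5) ✓  (h3,d2,g4)→tasted(g4,d2) ✗  (h3,d4,g3)→tasted(g3,d4) ✗  (h3,d5,g1)→tasted(g1,d5) ✓  (h4,d3,g1)→tasted(g1,d3) ✗  (h4,d3,g4)→tasted(g4,d3) ✓  (h4,d5,g2)→tasted(g2,d5) ✓
Counterexamples (restrictor triples failing the scope): 5.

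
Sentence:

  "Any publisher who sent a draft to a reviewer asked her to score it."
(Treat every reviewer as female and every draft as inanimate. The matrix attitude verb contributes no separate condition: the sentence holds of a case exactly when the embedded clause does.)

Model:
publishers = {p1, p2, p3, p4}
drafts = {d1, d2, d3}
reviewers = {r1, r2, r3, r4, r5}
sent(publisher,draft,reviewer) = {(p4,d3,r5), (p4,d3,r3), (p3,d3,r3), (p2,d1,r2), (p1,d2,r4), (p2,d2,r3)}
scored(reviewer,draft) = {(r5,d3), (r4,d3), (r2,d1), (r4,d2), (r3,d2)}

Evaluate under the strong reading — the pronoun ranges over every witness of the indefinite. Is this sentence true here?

False

"her" takes "a reviewer" as antecedent and "it" takes "a draft"; both are donkey pronouns co-varying with the restrictor.
Strong reading: for every (p,d,r) with sent(p,d,r), scored(r,d).
Restrictor triples: (p1,d2,r4)→scored(r4,d2) ✓  (p2,d1,r2)→scored(r2,d1) ✓  (p2,d2,r3)→scored(r3,d2) ✓  (p3,d3,r3)→scored(r3,d3) ✗  (p4,d3,r3)→scored(r3,d3) ✗  (p4,d3,r5)→scored(r5,d3) ✓
Counterexample: (p3,d3,r3) — scored(r3,d3) does not hold.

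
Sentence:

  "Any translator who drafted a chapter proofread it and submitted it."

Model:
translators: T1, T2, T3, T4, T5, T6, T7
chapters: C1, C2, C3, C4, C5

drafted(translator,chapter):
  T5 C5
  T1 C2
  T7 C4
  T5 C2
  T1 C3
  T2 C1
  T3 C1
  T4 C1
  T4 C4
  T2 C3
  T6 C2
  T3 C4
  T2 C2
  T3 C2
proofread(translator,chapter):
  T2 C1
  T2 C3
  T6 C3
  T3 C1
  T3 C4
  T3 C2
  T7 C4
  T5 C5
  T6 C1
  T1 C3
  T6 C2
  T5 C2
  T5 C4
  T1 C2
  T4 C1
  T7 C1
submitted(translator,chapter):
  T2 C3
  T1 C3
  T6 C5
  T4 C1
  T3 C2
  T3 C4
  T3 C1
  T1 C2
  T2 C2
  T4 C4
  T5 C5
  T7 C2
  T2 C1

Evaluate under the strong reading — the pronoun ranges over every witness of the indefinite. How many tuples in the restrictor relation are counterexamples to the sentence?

5

"it" takes "a chapter" as antecedent — a donkey pronoun bound across the clause boundary.
Strong reading: for every (t,c) with drafted(t,c), proofread(t,c) ∧ submitted(t,c).
Restrictor pairs: (T1,C2) ✓  (T1,C3) ✓  (T2,C1) ✓  (T2,C2) ✗  (T2,C3) ✓  (T3,C1) ✓  (T3,C2) ✓  (T3,C4) ✓  (T4,C1) ✓  (T4,C4) ✗  (T5,C2) ✗  (T5,C5) ✓  (T6,C2) ✗  (T7,C4) ✗
Counterexamples (restrictor pairs failing the scope): 5.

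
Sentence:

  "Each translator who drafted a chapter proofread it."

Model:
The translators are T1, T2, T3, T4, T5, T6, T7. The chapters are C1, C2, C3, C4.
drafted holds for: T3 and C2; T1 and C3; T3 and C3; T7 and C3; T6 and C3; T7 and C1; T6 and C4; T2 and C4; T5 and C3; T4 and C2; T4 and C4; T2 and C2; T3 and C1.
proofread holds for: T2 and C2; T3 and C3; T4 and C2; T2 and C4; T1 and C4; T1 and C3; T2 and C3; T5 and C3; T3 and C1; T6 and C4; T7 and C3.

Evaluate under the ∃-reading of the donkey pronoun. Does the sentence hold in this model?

True

"it" takes "a chapter" as antecedent — a donkey pronoun bound across the clause boundary.
Weak reading: every translator t with some drafted-chapter has at least one drafted-chapter c such that proofread(t,c).
Per translator: T1:✓  T2:✓  T3:✓  T4:✓  T5:✓  T6:✓  T7:✓
Every translator in the restrictor has a witness.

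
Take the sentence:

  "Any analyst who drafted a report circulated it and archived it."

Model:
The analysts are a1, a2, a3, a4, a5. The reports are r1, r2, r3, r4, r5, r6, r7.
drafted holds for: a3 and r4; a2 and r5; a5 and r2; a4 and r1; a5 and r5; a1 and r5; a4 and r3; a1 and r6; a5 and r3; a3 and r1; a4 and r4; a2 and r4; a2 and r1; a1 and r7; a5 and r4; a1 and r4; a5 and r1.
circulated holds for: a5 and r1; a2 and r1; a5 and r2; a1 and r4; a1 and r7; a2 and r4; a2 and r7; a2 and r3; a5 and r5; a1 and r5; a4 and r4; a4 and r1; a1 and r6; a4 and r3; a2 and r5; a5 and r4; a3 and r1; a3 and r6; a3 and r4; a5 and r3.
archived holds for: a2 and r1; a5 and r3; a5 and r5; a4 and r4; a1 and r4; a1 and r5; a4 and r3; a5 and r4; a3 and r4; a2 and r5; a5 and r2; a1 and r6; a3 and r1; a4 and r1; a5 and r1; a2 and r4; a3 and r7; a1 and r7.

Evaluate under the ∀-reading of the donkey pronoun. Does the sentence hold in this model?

"it" takes "a report" as antecedent — a donkey pronoun bound across the clause boundary.
Strong reading: for every (a,r) with drafted(a,r), circulated(a,r) ∧ archived(a,r).
Restrictor pairs: (a1,r4) ✓  (a1,r5) ✓  (a1,r6) ✓  (a1,r7) ✓  (a2,r1) ✓  (a2,r4) ✓  (a2,r5) ✓  (a3,r1) ✓  (a3,r4) ✓  (a4,r1) ✓  (a4,r3) ✓  (a4,r4) ✓  (a5,r1) ✓  (a5,r2) ✓  (a5,r3) ✓  (a5,r4) ✓  (a5,r5) ✓
Every restrictor pair satisfies the scope.

True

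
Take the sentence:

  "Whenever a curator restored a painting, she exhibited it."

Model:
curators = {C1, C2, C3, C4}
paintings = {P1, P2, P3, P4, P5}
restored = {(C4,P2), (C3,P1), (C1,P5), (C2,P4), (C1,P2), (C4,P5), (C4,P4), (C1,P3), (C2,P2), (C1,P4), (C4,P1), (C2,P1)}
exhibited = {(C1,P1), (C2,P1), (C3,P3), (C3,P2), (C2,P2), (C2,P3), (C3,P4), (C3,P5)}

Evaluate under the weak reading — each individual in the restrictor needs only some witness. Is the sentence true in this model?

"it" takes "a painting" as antecedent — a donkey pronoun bound across the clause boundary.
Weak reading: every curator c with some restored-painting has at least one restored-painting p such that exhibited(c,p).
Per curator: C1:✗  C2:✓  C3:✗  C4:✗
C1 has no witness among its restored-paintings.

False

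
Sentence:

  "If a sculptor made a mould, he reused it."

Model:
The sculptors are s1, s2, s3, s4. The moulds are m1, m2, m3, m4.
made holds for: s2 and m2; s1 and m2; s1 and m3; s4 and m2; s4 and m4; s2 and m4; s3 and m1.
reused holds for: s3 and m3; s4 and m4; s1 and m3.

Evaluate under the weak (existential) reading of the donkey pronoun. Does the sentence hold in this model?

"it" takes "a mould" as antecedent — a donkey pronoun bound across the clause boundary.
Weak reading: every sculptor s with some made-mould has at least one made-mould m such that reused(s,m).
Per sculptor: s1:✓  s2:✗  s3:✗  s4:✓
s2 has no witness among its made-moulds.

False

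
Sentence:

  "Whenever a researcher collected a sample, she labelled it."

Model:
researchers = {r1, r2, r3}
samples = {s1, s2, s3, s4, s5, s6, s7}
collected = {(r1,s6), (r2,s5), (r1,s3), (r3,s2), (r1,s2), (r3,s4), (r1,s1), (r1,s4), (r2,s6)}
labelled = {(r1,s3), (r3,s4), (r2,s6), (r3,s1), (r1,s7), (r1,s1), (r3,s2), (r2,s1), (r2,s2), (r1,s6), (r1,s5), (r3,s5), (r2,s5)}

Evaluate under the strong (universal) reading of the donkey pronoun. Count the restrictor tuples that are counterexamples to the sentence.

"it" takes "a sample" as antecedent — a donkey pronoun bound across the clause boundary.
Strong reading: for every (r,s) with collected(r,s), labelled(r,s).
Restrictor pairs: (r1,s1) ✓  (r1,s2) ✗  (r1,s3) ✓  (r1,s4) ✗  (r1,s6) ✓  (r2,s5) ✓  (r2,s6) ✓  (r3,s2) ✓  (r3,s4) ✓
Counterexamples (restrictor pairs failing the scope): 2.

2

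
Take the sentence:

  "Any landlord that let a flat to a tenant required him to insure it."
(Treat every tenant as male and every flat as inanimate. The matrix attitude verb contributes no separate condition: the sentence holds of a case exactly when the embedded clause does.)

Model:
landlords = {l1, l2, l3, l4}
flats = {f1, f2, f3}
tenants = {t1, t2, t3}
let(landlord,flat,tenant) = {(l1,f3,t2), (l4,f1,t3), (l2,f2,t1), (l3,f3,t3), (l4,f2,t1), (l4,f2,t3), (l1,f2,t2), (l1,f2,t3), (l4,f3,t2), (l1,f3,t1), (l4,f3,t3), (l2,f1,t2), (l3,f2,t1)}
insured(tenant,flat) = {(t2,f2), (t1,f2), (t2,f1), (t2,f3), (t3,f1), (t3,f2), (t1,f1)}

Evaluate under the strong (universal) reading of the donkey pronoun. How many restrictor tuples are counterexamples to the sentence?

3

"him" takes "a tenant" as antecedent and "it" takes "a flat"; both are donkey pronouns co-varying with the restrictor.
Strong reading: for every (l,f,t) with let(l,f,t), insured(t,f).
Restrictor triples: (l1,f2,t2)→insured(t2,f2) ✓  (l1,f2,t3)→insured(t3,f2) ✓  (l1,f3,t1)→insured(t1,f3) ✗  (l1,f3,t2)→insured(t2,f3) ✓  (l2,f1,t2)→insured(t2,f1) ✓  (l2,f2,t1)→insured(t1,f2) ✓  (l3,f2,t1)→insured(t1,f2) ✓  (l3,f3,t3)→insured(t3,f3) ✗  (l4,f1,t3)→insured(t3,f1) ✓  (l4,f2,t1)→insured(t1,f2) ✓  (l4,f2,t3)→insured(t3,f2) ✓  (l4,f3,t2)→insured(t2,f3) ✓  (l4,f3,t3)→insured(t3,f3) ✗
Counterexamples (restrictor triples failing the scope): 3.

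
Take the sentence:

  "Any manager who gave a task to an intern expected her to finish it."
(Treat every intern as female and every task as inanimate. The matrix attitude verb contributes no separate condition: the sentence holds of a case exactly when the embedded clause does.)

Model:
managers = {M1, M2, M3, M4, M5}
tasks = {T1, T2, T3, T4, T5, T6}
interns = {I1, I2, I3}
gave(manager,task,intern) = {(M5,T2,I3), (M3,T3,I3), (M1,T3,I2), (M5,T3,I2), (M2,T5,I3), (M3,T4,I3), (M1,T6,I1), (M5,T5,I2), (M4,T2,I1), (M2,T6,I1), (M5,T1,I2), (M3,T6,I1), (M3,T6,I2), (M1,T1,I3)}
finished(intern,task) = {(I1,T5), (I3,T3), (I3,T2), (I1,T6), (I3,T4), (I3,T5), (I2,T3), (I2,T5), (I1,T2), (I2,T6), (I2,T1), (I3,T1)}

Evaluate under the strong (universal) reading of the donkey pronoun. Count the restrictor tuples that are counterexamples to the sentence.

0

"her" takes "an intern" as antecedent and "it" takes "a task"; both are donkey pronouns co-varying with the restrictor.
Strong reading: for every (m,t,i) with gave(m,t,i), finished(i,t).
Restrictor triples: (M1,T1,I3)→finished(I3,T1) ✓  (M1,T3,I2)→finished(I2,T3) ✓  (M1,T6,I1)→finished(I1,T6) ✓  (M2,T5,I3)→finished(I3,T5) ✓  (M2,T6,I1)→finished(I1,T6) ✓  (M3,T3,I3)→finished(I3,T3) ✓  (M3,T4,I3)→finished(I3,T4) ✓  (M3,T6,I1)→finished(I1,T6) ✓  (M3,T6,I2)→finished(I2,T6) ✓  (M4,T2,I1)→finished(I1,T2) ✓  (M5,T1,I2)→finished(I2,T1) ✓  (M5,T2,I3)→finished(I3,T2) ✓  (M5,T3,I2)→finished(I2,T3) ✓  (M5,T5,I2)→finished(I2,T5) ✓
Counterexamples (restrictor triples failing the scope): 0.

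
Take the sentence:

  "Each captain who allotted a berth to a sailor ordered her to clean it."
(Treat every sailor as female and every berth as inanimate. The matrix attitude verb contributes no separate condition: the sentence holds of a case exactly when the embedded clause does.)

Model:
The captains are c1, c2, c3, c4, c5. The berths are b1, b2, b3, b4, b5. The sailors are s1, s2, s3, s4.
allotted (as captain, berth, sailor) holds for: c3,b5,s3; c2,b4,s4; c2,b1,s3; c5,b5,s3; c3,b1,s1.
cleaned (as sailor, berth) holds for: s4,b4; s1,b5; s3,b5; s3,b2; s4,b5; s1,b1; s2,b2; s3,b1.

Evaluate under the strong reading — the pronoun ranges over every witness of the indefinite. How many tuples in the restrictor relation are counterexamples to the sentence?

0

"her" takes "a sailor" as antecedent and "it" takes "a berth"; both are donkey pronouns co-varying with the restrictor.
Strong reading: for every (c,b,s) with allotted(c,b,s), cleaned(s,b).
Restrictor triples: (c2,b1,s3)→cleaned(s3,b1) ✓  (c2,b4,s4)→cleaned(s4,b4) ✓  (c3,b1,s1)→cleaned(s1,b1) ✓  (c3,b5,s3)→cleaned(s3,b5) ✓  (c5,b5,s3)→cleaned(s3,b5) ✓
Counterexamples (restrictor triples failing the scope): 0.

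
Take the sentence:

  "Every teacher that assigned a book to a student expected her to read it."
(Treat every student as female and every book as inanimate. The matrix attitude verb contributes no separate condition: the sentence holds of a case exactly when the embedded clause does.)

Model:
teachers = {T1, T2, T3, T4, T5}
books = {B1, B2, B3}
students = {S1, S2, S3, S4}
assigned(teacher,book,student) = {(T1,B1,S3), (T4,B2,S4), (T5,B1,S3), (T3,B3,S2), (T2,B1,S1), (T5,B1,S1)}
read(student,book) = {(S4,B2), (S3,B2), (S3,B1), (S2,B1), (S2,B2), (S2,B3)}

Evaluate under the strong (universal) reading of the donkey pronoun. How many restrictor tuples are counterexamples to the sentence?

"her" takes "a student" as antecedent and "it" takes "a book"; both are donkey pronouns co-varying with the restrictor.
Strong reading: for every (t,b,s) with assigned(t,b,s), read(s,b).
Restrictor triples: (T1,B1,S3)→read(S3,B1) ✓  (T2,B1,S1)→read(S1,B1) ✗  (T3,B3,S2)→read(S2,B3) ✓  (T4,B2,S4)→read(S4,B2) ✓  (T5,B1,S1)→read(S1,B1) ✗  (T5,B1,S3)→read(S3,B1) ✓
Counterexamples (restrictor triples failing the scope): 2.

2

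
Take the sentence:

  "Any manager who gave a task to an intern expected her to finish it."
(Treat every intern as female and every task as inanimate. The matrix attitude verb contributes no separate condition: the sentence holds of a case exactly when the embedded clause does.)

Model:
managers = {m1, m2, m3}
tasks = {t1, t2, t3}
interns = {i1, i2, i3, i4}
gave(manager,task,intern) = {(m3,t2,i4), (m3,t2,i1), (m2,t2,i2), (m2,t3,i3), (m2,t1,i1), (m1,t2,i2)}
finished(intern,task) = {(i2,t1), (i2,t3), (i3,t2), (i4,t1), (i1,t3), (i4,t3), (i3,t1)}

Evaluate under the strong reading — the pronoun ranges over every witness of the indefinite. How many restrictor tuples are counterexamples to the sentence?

"her" takes "an intern" as antecedent and "it" takes "a task"; both are donkey pronouns co-varying with the restrictor.
Strong reading: for every (m,t,i) with gave(m,t,i), finished(i,t).
Restrictor triples: (m1,t2,i2)→finished(i2,t2) ✗  (m2,t1,i1)→finished(i1,t1) ✗  (m2,t2,i2)→finished(i2,t2) ✗  (m2,t3,i3)→finished(i3,t3) ✗  (m3,t2,i1)→finished(i1,t2) ✗  (m3,t2,i4)→finished(i4,t2) ✗
Counterexamples (restrictor triples failing the scope): 6.

6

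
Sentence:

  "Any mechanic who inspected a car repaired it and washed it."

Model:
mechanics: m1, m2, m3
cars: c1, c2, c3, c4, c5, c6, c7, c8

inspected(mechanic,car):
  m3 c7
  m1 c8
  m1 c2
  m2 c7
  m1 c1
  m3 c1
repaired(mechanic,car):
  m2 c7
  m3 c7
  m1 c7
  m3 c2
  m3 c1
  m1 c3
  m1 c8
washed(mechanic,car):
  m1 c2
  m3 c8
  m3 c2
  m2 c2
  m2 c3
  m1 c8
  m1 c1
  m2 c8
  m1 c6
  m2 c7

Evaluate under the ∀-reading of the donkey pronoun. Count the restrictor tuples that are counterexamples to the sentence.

4

"it" takes "a car" as antecedent — a donkey pronoun bound across the clause boundary.
Strong reading: for every (m,c) with inspected(m,c), repaired(m,c) ∧ washed(m,c).
Restrictor pairs: (m1,c1) ✗  (m1,c2) ✗  (m1,c8) ✓  (m2,c7) ✓  (m3,c1) ✗  (m3,c7) ✗
Counterexamples (restrictor pairs failing the scope): 4.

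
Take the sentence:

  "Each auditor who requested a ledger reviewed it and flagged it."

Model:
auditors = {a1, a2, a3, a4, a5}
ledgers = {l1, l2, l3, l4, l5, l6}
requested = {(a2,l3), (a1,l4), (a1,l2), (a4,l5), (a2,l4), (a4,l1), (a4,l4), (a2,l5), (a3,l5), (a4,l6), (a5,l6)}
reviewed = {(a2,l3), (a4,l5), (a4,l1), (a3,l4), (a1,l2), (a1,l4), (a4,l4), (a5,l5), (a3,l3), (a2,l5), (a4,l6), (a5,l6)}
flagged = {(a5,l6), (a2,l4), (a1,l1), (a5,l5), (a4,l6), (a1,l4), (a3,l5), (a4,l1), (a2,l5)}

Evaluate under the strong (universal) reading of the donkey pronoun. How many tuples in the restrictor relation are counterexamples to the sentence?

"it" takes "a ledger" as antecedent — a donkey pronoun bound across the clause boundary.
Strong reading: for every (a,l) with requested(a,l), reviewed(a,l) ∧ flagged(a,l).
Restrictor pairs: (a1,l2) ✗  (a1,l4) ✓  (a2,l3) ✗  (a2,l4) ✗  (a2,l5) ✓  (a3,l5) ✗  (a4,l1) ✓  (a4,l4) ✗  (a4,l5) ✗  (a4,l6) ✓  (a5,l6) ✓
Counterexamples (restrictor pairs failing the scope): 6.

6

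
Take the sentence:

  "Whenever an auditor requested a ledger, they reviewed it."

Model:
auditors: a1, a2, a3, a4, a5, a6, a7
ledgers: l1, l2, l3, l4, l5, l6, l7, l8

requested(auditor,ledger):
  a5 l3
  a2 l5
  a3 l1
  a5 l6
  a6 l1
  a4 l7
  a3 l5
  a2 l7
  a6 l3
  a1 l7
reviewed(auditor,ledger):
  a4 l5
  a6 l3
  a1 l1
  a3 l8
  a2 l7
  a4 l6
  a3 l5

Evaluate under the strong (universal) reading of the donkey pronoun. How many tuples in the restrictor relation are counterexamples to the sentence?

7

"it" takes "a ledger" as antecedent — a donkey pronoun bound across the clause boundary.
Strong reading: for every (a,l) with requested(a,l), reviewed(a,l).
Restrictor pairs: (a1,l7) ✗  (a2,l5) ✗  (a2,l7) ✓  (a3,l1) ✗  (a3,l5) ✓  (a4,l7) ✗  (a5,l3) ✗  (a5,l6) ✗  (a6,l1) ✗  (a6,l3) ✓
Counterexamples (restrictor pairs failing the scope): 7.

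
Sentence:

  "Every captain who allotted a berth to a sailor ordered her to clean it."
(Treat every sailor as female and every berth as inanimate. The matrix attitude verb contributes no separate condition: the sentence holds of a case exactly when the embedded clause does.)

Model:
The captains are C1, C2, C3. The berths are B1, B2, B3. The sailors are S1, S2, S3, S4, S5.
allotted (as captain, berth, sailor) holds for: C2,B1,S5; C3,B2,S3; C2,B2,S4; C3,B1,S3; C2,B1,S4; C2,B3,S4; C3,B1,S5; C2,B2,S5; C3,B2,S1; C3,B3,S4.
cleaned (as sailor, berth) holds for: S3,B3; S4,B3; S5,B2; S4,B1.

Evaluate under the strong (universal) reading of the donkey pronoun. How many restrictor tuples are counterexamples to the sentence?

6

"her" takes "a sailor" as antecedent and "it" takes "a berth"; both are donkey pronouns co-varying with the restrictor.
Strong reading: for every (c,b,s) with allotted(c,b,s), cleaned(s,b).
Restrictor triples: (C2,B1,S4)→cleaned(S4,B1) ✓  (C2,B1,S5)→cleaned(S5,B1) ✗  (C2,B2,S4)→cleaned(S4,B2) ✗  (C2,B2,S5)→cleaned(S5,B2) ✓  (C2,B3,S4)→cleaned(S4,B3) ✓  (C3,B1,S3)→cleaned(S3,B1) ✗  (C3,B1,S5)→cleaned(S5,B1) ✗  (C3,B2,S1)→cleaned(S1,B2) ✗  (C3,B2,S3)→cleaned(S3,B2) ✗  (C3,B3,S4)→cleaned(S4,B3) ✓
Counterexamples (restrictor triples failing the scope): 6.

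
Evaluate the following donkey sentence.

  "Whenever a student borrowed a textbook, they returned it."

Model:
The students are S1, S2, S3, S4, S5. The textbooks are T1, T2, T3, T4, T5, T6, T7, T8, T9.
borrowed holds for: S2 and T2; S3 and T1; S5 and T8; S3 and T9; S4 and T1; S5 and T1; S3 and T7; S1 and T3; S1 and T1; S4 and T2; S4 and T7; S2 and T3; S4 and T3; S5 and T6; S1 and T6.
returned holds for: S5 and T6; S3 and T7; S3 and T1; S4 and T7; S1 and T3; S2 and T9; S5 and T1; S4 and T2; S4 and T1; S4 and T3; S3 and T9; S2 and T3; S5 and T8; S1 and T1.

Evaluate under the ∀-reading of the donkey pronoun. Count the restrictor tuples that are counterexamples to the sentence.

"it" takes "a textbook" as antecedent — a donkey pronoun bound across the clause boundary.
Strong reading: for every (s,t) with borrowed(s,t), returned(s,t).
Restrictor pairs: (S1,T1) ✓  (S1,T3) ✓  (S1,T6) ✗  (S2,T2) ✗  (S2,T3) ✓  (S3,T1) ✓  (S3,T7) ✓  (S3,T9) ✓  (S4,T1) ✓  (S4,T2) ✓  (S4,T3) ✓  (S4,T7) ✓  (S5,T1) ✓  (S5,T6) ✓  (S5,T8) ✓
Counterexamples (restrictor pairs failing the scope): 2.

2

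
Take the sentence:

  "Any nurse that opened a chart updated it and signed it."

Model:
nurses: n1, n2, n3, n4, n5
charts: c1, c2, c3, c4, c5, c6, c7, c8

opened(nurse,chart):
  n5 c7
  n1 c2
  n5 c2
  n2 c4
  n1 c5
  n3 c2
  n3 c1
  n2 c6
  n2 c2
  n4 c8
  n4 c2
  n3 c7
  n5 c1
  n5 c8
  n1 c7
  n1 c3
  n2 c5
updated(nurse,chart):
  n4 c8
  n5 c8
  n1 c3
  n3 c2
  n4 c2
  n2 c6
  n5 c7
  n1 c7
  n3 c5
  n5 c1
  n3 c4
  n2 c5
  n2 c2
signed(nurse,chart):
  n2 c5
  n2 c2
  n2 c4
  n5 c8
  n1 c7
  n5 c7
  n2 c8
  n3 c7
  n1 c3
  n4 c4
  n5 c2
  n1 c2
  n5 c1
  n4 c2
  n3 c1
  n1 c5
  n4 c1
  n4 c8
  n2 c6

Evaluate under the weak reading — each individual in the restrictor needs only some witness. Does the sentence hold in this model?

"it" takes "a chart" as antecedent — a donkey pronoun bound across the clause boundary.
Weak reading: every nurse n with some opened-chart has at least one opened-chart c such that updated(n,c) ∧ signed(n,c).
Per nurse: n1:✓  n2:✓  n3:✗  n4:✓  n5:✓
n3 has no witness among its opened-charts.

False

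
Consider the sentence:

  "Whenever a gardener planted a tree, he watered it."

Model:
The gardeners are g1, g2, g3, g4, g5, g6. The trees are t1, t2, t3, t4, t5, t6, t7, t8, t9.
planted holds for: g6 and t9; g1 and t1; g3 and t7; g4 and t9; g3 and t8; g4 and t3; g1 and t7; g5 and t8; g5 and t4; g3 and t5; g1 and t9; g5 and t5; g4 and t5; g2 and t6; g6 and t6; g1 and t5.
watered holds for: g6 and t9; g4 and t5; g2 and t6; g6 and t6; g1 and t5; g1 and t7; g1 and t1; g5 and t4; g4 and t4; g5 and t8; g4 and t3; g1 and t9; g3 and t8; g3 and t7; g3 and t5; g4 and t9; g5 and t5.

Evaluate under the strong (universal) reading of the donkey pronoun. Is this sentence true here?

"it" takes "a tree" as antecedent — a donkey pronoun bound across the clause boundary.
Strong reading: for every (g,t) with planted(g,t), watered(g,t).
Restrictor pairs: (g1,t1) ✓  (g1,t5) ✓  (g1,t7) ✓  (g1,t9) ✓  (g2,t6) ✓  (g3,t5) ✓  (g3,t7) ✓  (g3,t8) ✓  (g4,t3) ✓  (g4,t5) ✓  (g4,t9) ✓  (g5,t4) ✓  (g5,t5) ✓  (g5,t8) ✓  (g6,t6) ✓  (g6,t9) ✓
Every restrictor pair satisfies the scope.

True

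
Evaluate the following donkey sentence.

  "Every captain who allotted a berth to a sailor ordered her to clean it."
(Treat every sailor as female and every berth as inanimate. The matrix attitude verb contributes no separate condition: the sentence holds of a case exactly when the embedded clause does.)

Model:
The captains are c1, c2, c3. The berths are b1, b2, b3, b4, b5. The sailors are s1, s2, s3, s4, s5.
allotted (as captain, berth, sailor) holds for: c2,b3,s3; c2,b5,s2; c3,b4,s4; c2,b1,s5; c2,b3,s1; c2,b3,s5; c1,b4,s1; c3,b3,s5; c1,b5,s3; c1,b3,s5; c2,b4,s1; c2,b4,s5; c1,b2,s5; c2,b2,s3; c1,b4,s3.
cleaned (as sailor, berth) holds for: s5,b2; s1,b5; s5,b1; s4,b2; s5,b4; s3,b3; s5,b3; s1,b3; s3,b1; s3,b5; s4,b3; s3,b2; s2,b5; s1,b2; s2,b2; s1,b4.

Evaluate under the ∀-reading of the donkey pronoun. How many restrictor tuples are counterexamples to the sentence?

"her" takes "a sailor" as antecedent and "it" takes "a berth"; both are donkey pronouns co-varying with the restrictor.
Strong reading: for every (c,b,s) with allotted(c,b,s), cleaned(s,b).
Restrictor triples: (c1,b2,s5)→cleaned(s5,b2) ✓  (c1,b3,s5)→cleaned(s5,b3) ✓  (c1,b4,s1)→cleaned(s1,b4) ✓  (c1,b4,s3)→cleaned(s3,b4) ✗  (c1,b5,s3)→cleaned(s3,b5) ✓  (c2,b1,s5)→cleaned(s5,b1) ✓  (c2,b2,s3)→cleaned(s3,b2) ✓  (c2,b3,s1)→cleaned(s1,b3) ✓  (c2,b3,s3)→cleaned(s3,b3) ✓  (c2,b3,s5)→cleaned(s5,b3) ✓  (c2,b4,s1)→cleaned(s1,b4) ✓  (c2,b4,s5)→cleaned(s5,b4) ✓  (c2,b5,s2)→cleaned(s2,b5) ✓  (c3,b3,s5)→cleaned(s5,b3) ✓  (c3,b4,s4)→cleaned(s4,b4) ✗
Counterexamples (restrictor triples failing the scope): 2.

2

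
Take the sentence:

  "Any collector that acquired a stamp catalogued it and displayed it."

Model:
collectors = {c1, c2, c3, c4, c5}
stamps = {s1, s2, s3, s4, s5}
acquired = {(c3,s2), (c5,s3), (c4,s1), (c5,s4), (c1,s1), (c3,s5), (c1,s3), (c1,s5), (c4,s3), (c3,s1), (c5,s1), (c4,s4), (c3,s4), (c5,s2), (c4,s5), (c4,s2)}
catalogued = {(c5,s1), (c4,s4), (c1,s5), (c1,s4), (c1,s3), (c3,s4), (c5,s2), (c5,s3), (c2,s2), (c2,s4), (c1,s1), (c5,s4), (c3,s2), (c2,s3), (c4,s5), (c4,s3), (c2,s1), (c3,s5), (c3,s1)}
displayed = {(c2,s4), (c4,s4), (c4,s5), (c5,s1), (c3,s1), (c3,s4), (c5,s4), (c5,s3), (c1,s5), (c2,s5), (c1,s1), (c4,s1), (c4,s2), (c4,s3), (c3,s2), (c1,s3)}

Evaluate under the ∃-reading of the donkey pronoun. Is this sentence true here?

True

"it" takes "a stamp" as antecedent — a donkey pronoun bound across the clause boundary.
Weak reading: every collector c with some acquired-stamp has at least one acquired-stamp s such that catalogued(c,s) ∧ displayed(c,s).
Per collector: c1:✓  c3:✓  c4:✓  c5:✓
Every collector in the restrictor has a witness.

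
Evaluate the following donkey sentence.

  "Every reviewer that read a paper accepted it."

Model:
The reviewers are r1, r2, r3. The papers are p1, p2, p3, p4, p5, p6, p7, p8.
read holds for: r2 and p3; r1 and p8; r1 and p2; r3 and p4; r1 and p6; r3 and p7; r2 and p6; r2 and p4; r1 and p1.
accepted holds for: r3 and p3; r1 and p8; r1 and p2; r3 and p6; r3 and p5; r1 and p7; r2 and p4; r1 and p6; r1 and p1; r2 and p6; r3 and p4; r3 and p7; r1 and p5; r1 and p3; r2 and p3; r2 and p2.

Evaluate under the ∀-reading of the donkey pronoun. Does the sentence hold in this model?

True

"it" takes "a paper" as antecedent — a donkey pronoun bound across the clause boundary.
Strong reading: for every (r,p) with read(r,p), accepted(r,p).
Restrictor pairs: (r1,p1) ✓  (r1,p2) ✓  (r1,p6) ✓  (r1,p8) ✓  (r2,p3) ✓  (r2,p4) ✓  (r2,p6) ✓  (r3,p4) ✓  (r3,p7) ✓
Every restrictor pair satisfies the scope.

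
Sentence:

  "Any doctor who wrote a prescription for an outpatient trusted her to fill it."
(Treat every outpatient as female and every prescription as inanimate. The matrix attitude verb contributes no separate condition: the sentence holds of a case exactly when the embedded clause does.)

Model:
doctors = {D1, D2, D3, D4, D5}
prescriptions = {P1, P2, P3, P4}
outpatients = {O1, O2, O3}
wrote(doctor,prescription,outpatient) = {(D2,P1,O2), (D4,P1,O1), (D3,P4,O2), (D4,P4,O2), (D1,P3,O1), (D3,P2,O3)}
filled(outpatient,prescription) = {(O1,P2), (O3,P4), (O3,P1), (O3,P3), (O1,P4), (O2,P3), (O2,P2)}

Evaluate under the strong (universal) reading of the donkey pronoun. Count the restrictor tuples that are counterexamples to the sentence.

6

"her" takes "an outpatient" as antecedent and "it" takes "a prescription"; both are donkey pronouns co-varying with the restrictor.
Strong reading: for every (d,p,o) with wrote(d,p,o), filled(o,p).
Restrictor triples: (D1,P3,O1)→filled(O1,P3) ✗  (D2,P1,O2)→filled(O2,P1) ✗  (D3,P2,O3)→filled(O3,P2) ✗  (D3,P4,O2)→filled(O2,P4) ✗  (D4,P1,O1)→filled(O1,P1) ✗  (D4,P4,O2)→filled(O2,P4) ✗
Counterexamples (restrictor triples failing the scope): 6.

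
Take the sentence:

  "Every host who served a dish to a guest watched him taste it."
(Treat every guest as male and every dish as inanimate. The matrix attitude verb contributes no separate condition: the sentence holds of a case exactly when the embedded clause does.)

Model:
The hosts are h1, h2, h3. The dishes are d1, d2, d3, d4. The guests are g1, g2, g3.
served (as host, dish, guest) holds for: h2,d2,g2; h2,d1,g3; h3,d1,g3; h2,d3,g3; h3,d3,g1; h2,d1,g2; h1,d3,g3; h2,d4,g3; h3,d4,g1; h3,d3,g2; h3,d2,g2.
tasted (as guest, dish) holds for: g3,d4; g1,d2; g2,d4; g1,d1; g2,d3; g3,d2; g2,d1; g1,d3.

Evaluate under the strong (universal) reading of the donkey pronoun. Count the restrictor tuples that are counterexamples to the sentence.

"him" takes "a guest" as antecedent and "it" takes "a dish"; both are donkey pronouns co-varying with the restrictor.
Strong reading: for every (h,d,g) with served(h,d,g), tasted(g,d).
Restrictor triples: (h1,d3,g3)→tasted(g3,d3) ✗  (h2,d1,g2)→tasted(g2,d1) ✓  (h2,d1,g3)→tasted(g3,d1) ✗  (h2,d2,g2)→tasted(g2,d2) ✗  (h2,d3,g3)→tasted(g3,d3) ✗  (h2,d4,g3)→tasted(g3,d4) ✓  (h3,d1,g3)→tasted(g3,d1) ✗  (h3,d2,g2)→tasted(g2,d2) ✗  (h3,d3,g1)→tasted(g1,d3) ✓  (h3,d3,g2)→tasted(g2,d3) ✓  (h3,d4,g1)→tasted(g1,d4) ✗
Counterexamples (restrictor triples failing the scope): 7.

7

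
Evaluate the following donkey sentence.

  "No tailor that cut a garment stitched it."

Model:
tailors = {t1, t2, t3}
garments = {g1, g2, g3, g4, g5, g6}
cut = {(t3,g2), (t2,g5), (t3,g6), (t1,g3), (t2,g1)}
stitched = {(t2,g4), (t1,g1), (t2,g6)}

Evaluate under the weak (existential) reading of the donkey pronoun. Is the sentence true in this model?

"it" takes "a garment" as antecedent — a donkey pronoun bound across the clause boundary.
Truth condition: for no (t,g) with cut(t,g) does stitched(t,g) hold.
Restrictor pairs — does the scope hold? (t1,g3):fails  (t2,g1):fails  (t2,g5):fails  (t3,g2):fails  (t3,g6):fails
Scope holds for no restrictor pair, so the sentence is true.

True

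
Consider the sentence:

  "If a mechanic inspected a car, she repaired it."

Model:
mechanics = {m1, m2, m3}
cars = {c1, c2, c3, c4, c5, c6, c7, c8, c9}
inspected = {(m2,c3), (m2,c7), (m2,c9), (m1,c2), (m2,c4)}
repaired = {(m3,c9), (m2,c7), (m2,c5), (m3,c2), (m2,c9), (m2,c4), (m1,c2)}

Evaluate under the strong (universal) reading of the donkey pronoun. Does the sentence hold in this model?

"it" takes "a car" as antecedent — a donkey pronoun bound across the clause boundary.
Strong reading: for every (m,c) with inspected(m,c), repaired(m,c).
Restrictor pairs: (m1,c2) ✓  (m2,c3) ✗  (m2,c4) ✓  (m2,c7) ✓  (m2,c9) ✓
Counterexample: (m2,c3) is in inspected but fails the scope.

False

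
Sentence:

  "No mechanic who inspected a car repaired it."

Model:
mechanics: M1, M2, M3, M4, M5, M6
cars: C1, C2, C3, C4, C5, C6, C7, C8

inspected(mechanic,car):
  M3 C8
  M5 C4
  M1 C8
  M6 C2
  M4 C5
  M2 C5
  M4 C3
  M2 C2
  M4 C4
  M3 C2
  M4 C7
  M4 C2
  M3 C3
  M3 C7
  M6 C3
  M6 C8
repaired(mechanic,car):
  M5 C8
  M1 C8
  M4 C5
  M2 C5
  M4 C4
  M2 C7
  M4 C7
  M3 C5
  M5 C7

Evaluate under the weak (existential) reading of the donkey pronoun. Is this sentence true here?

"it" takes "a car" as antecedent — a donkey pronoun bound across the clause boundary.
Truth condition: for no (m,c) with inspected(m,c) does repaired(m,c) hold.
Restrictor pairs — does the scope hold? (M1,C8):holds  (M2,C2):fails  (M2,C5):holds  (M3,C2):fails  (M3,C3):fails  (M3,C7):fails  (M3,C8):fails  (M4,C2):fails  (M4,C3):fails  (M4,C4):holds  (M4,C5):holds  (M4,C7):holds  (M5,C4):fails  (M6,C2):fails  (M6,C3):fails  (M6,C8):fails
Scope holds for 5 pair(s), so the sentence is false.

False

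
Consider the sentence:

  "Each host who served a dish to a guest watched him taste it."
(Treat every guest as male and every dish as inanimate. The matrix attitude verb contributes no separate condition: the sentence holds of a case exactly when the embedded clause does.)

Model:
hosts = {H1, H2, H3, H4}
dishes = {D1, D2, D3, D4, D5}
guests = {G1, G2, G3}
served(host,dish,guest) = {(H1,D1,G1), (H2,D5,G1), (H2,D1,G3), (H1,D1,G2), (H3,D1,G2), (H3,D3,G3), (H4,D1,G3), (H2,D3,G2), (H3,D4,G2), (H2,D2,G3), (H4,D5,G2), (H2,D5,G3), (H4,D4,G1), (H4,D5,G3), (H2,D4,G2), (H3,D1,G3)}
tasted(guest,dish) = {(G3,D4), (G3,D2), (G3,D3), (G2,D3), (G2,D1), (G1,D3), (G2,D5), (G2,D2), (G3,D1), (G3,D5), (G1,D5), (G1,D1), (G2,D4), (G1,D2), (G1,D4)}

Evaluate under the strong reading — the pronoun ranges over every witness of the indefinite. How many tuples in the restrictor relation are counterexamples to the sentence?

0

"him" takes "a guest" as antecedent and "it" takes "a dish"; both are donkey pronouns co-varying with the restrictor.
Strong reading: for every (h,d,g) with served(h,d,g), tasted(g,d).
Restrictor triples: (H1,D1,G1)→tasted(G1,D1) ✓  (H1,D1,G2)→tasted(G2,D1) ✓  (H2,D1,G3)→tasted(G3,D1) ✓  (H2,D2,G3)→tasted(G3,D2) ✓  (H2,D3,G2)→tasted(G2,D3) ✓  (H2,D4,G2)→tasted(G2,D4) ✓  (H2,D5,G1)→tasted(G1,D5) ✓  (H2,D5,G3)→tasted(G3,D5) ✓  (H3,D1,G2)→tasted(G2,D1) ✓  (H3,D1,G3)→tasted(G3,D1) ✓  (H3,D3,G3)→tasted(G3,D3) ✓  (H3,D4,G2)→tasted(G2,D4) ✓  (H4,D1,G3)→tasted(G3,D1) ✓  (H4,D4,G1)→tasted(G1,D4) ✓  (H4,D5,G2)→tasted(G2,D5) ✓  (H4,D5,G3)→tasted(G3,D5) ✓
Counterexamples (restrictor triples failing the scope): 0.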